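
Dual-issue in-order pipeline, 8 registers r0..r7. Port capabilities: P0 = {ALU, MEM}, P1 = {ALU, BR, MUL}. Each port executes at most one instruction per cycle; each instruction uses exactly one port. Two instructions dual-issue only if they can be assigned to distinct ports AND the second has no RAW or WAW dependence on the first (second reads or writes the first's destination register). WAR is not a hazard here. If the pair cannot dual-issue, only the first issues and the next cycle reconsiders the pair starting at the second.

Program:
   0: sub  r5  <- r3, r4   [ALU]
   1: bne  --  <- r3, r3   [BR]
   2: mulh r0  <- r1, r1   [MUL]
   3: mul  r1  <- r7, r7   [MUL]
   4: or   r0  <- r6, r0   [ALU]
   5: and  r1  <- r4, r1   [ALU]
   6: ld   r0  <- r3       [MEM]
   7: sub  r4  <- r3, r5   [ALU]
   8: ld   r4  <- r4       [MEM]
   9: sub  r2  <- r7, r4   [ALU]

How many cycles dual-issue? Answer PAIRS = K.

PAIRS = 3

[0] i0,i1  sub;bne  -- pair
[1] i2  mulh  -- no-port MUL/MUL
[2] i3,i4  mul;or  -- pair
[3] i5,i6  and;ld  -- pair
[4] i7  sub  -- RAW+WAW r4
[5] i8  ld  -- RAW r4
[6] i9  sub  -- tail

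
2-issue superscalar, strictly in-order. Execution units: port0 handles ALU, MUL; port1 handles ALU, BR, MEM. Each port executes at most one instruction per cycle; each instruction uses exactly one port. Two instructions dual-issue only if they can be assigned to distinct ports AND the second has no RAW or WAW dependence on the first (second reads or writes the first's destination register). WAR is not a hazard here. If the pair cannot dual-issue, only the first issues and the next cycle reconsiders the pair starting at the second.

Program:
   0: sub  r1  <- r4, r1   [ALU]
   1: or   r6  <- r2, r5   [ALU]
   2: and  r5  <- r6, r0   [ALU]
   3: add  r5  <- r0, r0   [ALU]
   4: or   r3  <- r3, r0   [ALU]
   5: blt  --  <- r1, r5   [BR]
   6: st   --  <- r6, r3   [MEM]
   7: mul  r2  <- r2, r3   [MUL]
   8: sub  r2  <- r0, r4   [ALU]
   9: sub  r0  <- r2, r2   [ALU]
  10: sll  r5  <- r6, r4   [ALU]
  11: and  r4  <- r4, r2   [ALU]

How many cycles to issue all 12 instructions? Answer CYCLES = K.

  cy0 -> i0+i1 (sub.ALU+or.ALU) dual
  cy1 -> i2 (and.ALU) WAW r5
  cy2 -> i3+i4 (add.ALU+or.ALU) dual
  cy3 -> i5 (blt.BR) no-port BR/MEM
  cy4 -> i6+i7 (st.MEM+mul.MUL) dual
  cy5 -> i8 (sub.ALU) RAW r2
  cy6 -> i9+i10 (sub.ALU+sll.ALU) dual
  cy7 -> i11 (and.ALU) tail

CYCLES = 8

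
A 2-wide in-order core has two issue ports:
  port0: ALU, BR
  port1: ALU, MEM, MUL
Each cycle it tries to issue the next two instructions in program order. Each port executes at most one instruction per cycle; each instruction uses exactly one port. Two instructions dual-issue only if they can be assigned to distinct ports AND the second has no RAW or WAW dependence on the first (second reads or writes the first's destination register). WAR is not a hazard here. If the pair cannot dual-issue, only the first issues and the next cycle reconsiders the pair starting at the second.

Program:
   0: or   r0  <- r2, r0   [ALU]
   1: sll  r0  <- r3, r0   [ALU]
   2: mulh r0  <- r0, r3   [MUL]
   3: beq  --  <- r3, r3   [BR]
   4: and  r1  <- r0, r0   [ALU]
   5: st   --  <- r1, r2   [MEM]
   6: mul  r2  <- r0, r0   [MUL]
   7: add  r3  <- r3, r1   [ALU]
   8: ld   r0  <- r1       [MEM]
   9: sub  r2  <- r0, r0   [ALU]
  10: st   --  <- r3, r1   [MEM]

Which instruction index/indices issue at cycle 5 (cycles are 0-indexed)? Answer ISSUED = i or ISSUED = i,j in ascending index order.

#0 head=0: or.ALU i0 RAW+WAW r0
#1 head=1: sll.ALU i1 RAW+WAW r0
#2 head=2: mulh.MUL beq.BR i2&i3 pair
#3 head=4: and.ALU i4 RAW r1
#4 head=5: st.MEM i5 no-port MEM/MUL
#5 head=6: mul.MUL add.ALU i6&i7 pair
#6 head=8: ld.MEM i8 RAW r0
#7 head=9: sub.ALU st.MEM i9&i10 pair

ISSUED = 6,7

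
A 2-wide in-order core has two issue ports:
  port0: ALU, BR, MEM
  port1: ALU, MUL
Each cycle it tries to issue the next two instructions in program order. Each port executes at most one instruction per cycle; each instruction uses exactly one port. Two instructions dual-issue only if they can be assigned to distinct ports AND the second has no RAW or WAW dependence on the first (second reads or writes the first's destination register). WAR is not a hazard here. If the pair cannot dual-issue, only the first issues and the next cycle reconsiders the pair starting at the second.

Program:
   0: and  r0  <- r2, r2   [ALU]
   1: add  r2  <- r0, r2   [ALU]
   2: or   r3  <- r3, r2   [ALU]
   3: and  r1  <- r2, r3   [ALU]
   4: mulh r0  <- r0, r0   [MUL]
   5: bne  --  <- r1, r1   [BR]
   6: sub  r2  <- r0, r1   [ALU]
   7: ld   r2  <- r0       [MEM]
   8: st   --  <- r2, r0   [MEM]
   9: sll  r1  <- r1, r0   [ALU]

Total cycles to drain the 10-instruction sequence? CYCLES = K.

  cy0 -> i0 (and.ALU) RAW r0
  cy1 -> i1 (add.ALU) RAW r2
  cy2 -> i2 (or.ALU) RAW r3
  cy3 -> i3/i4 (and.ALU;mulh.MUL) pair
  cy4 -> i5/i6 (bne.BR;sub.ALU) pair
  cy5 -> i7 (ld.MEM) no-port MEM/MEM
  cy6 -> i8/i9 (st.MEM;sll.ALU) pair

CYCLES = 7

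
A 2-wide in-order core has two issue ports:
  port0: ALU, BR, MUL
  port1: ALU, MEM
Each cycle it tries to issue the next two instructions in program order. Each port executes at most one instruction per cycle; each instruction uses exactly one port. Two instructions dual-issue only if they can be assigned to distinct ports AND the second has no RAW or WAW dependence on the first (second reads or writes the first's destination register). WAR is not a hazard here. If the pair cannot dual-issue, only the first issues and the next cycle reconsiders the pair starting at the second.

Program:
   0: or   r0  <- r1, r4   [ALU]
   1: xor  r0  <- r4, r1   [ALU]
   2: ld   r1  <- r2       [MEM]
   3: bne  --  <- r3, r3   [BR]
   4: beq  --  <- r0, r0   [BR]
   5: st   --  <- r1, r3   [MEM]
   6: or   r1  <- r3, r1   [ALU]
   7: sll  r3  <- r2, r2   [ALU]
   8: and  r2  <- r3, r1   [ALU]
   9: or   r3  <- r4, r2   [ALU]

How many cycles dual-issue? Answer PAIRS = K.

PAIRS = 3

t=0 i0:or ; WAW r0
t=1 i1+i2:xor/ld ; 2-wide
t=2 i3:bne ; no-port BR/BR
t=3 i4+i5:beq/st ; 2-wide
t=4 i6+i7:or/sll ; 2-wide
t=5 i8:and ; RAW r2
t=6 i9:or ; tail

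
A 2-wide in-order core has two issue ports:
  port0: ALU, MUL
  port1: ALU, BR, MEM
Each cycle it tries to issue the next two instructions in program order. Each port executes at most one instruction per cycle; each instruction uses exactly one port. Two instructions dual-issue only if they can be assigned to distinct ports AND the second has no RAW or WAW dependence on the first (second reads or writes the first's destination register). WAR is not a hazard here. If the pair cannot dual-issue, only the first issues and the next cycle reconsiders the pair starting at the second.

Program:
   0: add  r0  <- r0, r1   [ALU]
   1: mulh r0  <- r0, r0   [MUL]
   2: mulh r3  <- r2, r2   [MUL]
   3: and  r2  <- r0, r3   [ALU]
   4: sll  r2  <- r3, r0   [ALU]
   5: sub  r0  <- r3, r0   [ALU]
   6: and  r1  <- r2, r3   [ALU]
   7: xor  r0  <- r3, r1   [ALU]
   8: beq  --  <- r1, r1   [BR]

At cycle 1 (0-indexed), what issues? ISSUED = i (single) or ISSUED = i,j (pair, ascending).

[0] i0  add.ALU  -- RAW+WAW r0
[1] i1  mulh.MUL  -- no-port MUL/MUL
[2] i2  mulh.MUL  -- RAW r3
[3] i3  and.ALU  -- WAW r2
[4] i4,i5  sll.ALU+sub.ALU  -- 2-wide
[5] i6  and.ALU  -- RAW r1
[6] i7,i8  xor.ALU+beq.BR  -- 2-wide

ISSUED = 1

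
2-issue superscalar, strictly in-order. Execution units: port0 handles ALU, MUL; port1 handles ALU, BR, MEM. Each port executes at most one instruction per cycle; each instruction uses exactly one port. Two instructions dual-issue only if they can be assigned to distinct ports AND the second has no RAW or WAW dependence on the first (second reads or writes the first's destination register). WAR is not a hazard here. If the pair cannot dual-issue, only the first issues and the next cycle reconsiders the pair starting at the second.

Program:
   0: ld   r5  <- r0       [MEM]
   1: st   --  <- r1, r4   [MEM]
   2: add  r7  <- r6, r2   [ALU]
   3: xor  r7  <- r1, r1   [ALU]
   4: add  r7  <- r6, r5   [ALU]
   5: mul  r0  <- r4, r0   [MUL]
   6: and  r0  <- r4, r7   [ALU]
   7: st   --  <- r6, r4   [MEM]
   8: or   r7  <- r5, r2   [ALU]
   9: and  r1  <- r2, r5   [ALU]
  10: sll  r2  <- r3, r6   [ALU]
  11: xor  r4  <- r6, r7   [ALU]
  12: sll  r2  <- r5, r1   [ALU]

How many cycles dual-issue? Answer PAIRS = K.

t=0 i0:ld.MEM ; no-port MEM/MEM
t=1 i1/i2:st.MEM;add.ALU ; pair
t=2 i3:xor.ALU ; WAW r7
t=3 i4/i5:add.ALU;mul.MUL ; pair
t=4 i6/i7:and.ALU;st.MEM ; pair
t=5 i8/i9:or.ALU;and.ALU ; pair
t=6 i10/i11:sll.ALU;xor.ALU ; pair
t=7 i12:sll.ALU ; tail

PAIRS = 5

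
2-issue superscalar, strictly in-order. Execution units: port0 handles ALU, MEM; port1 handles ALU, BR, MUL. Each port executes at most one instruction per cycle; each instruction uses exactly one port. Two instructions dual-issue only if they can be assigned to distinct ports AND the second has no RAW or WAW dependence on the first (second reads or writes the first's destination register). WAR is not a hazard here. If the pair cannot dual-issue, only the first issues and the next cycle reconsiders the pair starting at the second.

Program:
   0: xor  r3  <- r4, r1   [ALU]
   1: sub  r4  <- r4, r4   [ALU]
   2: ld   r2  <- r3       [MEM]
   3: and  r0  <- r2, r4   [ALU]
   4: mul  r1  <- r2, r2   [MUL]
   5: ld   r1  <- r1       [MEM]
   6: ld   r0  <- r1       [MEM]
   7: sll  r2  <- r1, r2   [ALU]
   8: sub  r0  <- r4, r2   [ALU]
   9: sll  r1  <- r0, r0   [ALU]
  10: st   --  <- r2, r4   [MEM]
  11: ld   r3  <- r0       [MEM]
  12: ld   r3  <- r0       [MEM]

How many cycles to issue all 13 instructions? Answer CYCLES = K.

  cy0 -> i0/i1 (xor sub) 2-wide
  cy1 -> i2 (ld) RAW r2
  cy2 -> i3/i4 (and mul) 2-wide
  cy3 -> i5 (ld) no-port MEM/MEM
  cy4 -> i6/i7 (ld sll) 2-wide
  cy5 -> i8 (sub) RAW r0
  cy6 -> i9/i10 (sll st) 2-wide
  cy7 -> i11 (ld) no-port MEM/MEM
  cy8 -> i12 (ld) tail

CYCLES = 9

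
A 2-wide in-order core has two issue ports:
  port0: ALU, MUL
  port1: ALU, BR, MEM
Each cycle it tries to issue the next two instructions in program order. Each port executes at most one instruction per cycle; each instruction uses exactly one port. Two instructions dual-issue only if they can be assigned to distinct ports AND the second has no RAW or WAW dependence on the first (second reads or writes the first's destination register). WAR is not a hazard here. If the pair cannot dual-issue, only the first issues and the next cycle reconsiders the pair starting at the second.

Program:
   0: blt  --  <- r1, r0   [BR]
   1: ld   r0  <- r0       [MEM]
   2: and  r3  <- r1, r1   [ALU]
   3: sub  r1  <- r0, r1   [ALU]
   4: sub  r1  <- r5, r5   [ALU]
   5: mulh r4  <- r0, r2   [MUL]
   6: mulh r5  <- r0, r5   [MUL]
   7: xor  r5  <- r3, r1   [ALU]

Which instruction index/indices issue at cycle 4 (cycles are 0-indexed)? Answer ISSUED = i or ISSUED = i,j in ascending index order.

ISSUED = 6

[0] i0  blt  -- no-port BR/MEM
[1] i1+i2  ld and  -- dual
[2] i3  sub  -- WAW r1
[3] i4+i5  sub mulh  -- dual
[4] i6  mulh  -- WAW r5
[5] i7  xor  -- tail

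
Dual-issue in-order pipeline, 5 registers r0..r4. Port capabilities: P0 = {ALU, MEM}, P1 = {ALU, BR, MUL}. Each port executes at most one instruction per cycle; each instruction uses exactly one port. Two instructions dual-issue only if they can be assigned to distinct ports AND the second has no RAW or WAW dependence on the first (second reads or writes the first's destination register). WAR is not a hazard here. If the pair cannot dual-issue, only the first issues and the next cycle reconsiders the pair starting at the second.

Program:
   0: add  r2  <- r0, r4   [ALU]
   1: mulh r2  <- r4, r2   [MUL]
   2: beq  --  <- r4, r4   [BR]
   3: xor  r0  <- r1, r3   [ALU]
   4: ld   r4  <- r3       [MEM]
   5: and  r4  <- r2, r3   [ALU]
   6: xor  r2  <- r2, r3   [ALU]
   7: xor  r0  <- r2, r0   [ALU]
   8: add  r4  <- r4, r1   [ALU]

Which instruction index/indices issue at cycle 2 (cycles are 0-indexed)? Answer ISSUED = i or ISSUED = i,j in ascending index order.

  cy0 -> i0 (add.ALU) RAW+WAW r2
  cy1 -> i1 (mulh.MUL) no-port MUL/BR
  cy2 -> i2&i3 (beq.BR;xor.ALU) dual
  cy3 -> i4 (ld.MEM) WAW r4
  cy4 -> i5&i6 (and.ALU;xor.ALU) dual
  cy5 -> i7&i8 (xor.ALU;add.ALU) dual

ISSUED = 2,3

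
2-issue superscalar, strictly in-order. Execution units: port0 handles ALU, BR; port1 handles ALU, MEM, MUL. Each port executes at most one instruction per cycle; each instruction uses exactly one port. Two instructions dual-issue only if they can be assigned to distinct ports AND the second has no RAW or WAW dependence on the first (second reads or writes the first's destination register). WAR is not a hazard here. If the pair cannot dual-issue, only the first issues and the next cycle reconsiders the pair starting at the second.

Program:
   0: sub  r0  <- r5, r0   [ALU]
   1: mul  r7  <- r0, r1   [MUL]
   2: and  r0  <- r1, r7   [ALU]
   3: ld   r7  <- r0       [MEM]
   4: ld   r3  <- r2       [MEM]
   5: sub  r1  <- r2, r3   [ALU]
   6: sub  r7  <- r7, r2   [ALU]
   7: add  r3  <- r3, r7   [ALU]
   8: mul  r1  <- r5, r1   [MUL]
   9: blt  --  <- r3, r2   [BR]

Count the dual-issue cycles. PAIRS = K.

c0: i0 sub.ALU  RAW r0
c1: i1 mul.MUL  RAW r7
c2: i2 and.ALU  RAW r0
c3: i3 ld.MEM  no-port MEM/MEM
c4: i4 ld.MEM  RAW r3
c5: i5/i6 sub.ALU/sub.ALU  pair
c6: i7/i8 add.ALU/mul.MUL  pair
c7: i9 blt.BR  tail

PAIRS = 2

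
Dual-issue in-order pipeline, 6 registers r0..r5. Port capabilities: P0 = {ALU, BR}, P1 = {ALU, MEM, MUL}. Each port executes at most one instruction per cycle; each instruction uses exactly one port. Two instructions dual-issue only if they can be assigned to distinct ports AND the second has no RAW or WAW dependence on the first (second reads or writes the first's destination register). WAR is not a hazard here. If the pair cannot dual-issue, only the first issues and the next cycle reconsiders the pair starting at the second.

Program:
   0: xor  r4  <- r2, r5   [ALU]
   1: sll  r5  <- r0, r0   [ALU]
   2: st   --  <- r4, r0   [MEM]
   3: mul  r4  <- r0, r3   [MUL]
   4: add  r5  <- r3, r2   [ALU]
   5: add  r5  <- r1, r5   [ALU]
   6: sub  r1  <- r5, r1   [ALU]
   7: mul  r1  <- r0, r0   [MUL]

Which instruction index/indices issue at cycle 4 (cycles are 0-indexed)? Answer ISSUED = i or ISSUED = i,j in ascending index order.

[0] i0,i1  xor.ALU sll.ALU  -- dual
[1] i2  st.MEM  -- no-port MEM/MUL
[2] i3,i4  mul.MUL add.ALU  -- dual
[3] i5  add.ALU  -- RAW r5
[4] i6  sub.ALU  -- WAW r1
[5] i7  mul.MUL  -- tail

ISSUED = 6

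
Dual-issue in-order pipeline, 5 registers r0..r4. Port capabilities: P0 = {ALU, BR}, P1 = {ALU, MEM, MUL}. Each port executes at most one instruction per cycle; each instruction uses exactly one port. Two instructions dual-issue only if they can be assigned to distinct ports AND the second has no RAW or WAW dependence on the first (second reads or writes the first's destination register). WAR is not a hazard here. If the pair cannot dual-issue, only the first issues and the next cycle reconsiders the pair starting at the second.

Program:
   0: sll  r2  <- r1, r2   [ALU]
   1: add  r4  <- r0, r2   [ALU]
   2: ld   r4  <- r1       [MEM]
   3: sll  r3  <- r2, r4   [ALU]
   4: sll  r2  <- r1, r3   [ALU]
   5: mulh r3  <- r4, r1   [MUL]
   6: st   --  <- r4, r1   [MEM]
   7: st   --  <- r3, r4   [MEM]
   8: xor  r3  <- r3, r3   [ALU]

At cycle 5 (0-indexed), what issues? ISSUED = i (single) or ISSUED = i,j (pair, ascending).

ISSUED = 6

0. sll.ALU @i0  | RAW r2
1. add.ALU @i1  | WAW r4
2. ld.MEM @i2  | RAW r4
3. sll.ALU @i3  | RAW r3
4. sll.ALU mulh.MUL @i4/i5  | 2-wide
5. st.MEM @i6  | no-port MEM/MEM
6. st.MEM xor.ALU @i7/i8  | 2-wide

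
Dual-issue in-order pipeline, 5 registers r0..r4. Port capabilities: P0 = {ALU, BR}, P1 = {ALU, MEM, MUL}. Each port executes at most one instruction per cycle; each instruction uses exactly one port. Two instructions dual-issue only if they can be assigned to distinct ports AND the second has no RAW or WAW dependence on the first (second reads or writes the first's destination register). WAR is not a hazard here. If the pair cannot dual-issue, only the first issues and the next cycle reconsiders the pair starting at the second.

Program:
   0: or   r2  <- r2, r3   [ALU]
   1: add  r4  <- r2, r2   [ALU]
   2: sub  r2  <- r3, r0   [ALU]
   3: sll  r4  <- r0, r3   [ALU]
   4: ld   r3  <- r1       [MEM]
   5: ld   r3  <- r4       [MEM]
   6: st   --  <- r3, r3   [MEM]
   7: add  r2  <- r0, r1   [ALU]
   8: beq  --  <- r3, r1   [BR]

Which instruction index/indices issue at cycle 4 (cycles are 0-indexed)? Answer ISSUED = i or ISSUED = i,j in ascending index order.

ISSUED = 6,7

c0: i0 or  RAW r2
c1: i1+i2 add;sub  pair
c2: i3+i4 sll;ld  pair
c3: i5 ld  no-port MEM/MEM
c4: i6+i7 st;add  pair
c5: i8 beq  tail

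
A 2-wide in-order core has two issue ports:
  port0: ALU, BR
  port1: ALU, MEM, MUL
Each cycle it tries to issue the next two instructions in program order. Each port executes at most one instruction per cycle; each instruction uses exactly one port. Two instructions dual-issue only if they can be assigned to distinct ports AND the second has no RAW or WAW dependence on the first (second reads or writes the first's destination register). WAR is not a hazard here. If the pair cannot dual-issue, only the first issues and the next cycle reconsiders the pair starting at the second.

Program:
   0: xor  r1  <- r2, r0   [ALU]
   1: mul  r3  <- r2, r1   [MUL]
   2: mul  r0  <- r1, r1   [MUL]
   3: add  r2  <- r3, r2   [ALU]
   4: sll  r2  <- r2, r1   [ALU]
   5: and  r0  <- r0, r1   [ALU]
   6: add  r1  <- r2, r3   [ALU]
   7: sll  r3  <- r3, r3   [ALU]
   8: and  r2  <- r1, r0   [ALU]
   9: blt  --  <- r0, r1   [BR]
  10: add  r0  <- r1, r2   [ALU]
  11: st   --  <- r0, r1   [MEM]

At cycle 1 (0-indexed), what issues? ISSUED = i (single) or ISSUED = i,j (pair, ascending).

0. xor.ALU @i0  | RAW r1
1. mul.MUL @i1  | no-port MUL/MUL
2. mul.MUL add.ALU @i2/i3  | 2-wide
3. sll.ALU and.ALU @i4/i5  | 2-wide
4. add.ALU sll.ALU @i6/i7  | 2-wide
5. and.ALU blt.BR @i8/i9  | 2-wide
6. add.ALU @i10  | RAW r0
7. st.MEM @i11  | tail

ISSUED = 1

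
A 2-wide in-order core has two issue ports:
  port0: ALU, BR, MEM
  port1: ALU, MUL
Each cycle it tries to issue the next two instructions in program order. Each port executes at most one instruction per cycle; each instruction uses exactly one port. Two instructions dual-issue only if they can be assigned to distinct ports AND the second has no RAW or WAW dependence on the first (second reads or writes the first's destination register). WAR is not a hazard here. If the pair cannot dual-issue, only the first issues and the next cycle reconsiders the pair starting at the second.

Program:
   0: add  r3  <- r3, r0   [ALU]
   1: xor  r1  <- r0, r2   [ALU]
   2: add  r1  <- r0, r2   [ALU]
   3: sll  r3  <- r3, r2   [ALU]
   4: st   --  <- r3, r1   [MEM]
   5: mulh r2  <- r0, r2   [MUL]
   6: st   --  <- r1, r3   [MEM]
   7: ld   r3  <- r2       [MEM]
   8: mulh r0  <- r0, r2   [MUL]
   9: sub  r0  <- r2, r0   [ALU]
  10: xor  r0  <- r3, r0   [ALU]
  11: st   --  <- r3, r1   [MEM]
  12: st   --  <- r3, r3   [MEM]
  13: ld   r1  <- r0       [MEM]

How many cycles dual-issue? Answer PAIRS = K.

PAIRS = 5

[0] i0&i1  add xor  -- dual
[1] i2&i3  add sll  -- dual
[2] i4&i5  st mulh  -- dual
[3] i6  st  -- no-port MEM/MEM
[4] i7&i8  ld mulh  -- dual
[5] i9  sub  -- RAW+WAW r0
[6] i10&i11  xor st  -- dual
[7] i12  st  -- no-port MEM/MEM
[8] i13  ld  -- tail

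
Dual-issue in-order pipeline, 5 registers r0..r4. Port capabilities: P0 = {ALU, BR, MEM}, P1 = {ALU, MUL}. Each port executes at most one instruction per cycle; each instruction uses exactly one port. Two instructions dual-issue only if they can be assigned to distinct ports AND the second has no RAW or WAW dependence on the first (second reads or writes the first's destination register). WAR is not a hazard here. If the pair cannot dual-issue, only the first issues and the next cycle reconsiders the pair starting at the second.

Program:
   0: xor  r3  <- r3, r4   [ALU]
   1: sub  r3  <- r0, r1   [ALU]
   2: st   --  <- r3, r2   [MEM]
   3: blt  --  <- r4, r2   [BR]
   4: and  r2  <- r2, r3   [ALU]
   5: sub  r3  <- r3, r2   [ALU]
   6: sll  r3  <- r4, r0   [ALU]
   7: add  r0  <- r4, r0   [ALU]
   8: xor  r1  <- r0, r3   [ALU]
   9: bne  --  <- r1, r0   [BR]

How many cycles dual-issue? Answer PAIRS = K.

#0 head=0: xor i0 WAW r3
#1 head=1: sub i1 RAW r3
#2 head=2: st i2 no-port MEM/BR
#3 head=3: blt/and i3+i4 dual
#4 head=5: sub i5 WAW r3
#5 head=6: sll/add i6+i7 dual
#6 head=8: xor i8 RAW r1
#7 head=9: bne i9 tail

PAIRS = 2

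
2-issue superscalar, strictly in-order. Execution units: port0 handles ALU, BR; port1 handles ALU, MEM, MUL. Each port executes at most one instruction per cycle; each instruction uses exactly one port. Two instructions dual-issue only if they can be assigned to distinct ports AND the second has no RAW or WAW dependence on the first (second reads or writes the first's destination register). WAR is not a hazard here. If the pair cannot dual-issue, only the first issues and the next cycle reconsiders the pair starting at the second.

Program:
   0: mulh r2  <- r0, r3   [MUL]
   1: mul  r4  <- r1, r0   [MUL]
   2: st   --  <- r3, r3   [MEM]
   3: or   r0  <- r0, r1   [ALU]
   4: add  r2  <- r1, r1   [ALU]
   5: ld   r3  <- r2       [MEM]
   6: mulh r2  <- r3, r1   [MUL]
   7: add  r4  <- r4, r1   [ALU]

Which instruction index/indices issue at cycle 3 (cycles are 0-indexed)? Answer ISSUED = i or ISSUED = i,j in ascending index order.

#0 head=0: mulh.MUL i0 no-port MUL/MUL
#1 head=1: mul.MUL i1 no-port MUL/MEM
#2 head=2: st.MEM/or.ALU i2/i3 2-wide
#3 head=4: add.ALU i4 RAW r2
#4 head=5: ld.MEM i5 no-port MEM/MUL
#5 head=6: mulh.MUL/add.ALU i6/i7 2-wide

ISSUED = 4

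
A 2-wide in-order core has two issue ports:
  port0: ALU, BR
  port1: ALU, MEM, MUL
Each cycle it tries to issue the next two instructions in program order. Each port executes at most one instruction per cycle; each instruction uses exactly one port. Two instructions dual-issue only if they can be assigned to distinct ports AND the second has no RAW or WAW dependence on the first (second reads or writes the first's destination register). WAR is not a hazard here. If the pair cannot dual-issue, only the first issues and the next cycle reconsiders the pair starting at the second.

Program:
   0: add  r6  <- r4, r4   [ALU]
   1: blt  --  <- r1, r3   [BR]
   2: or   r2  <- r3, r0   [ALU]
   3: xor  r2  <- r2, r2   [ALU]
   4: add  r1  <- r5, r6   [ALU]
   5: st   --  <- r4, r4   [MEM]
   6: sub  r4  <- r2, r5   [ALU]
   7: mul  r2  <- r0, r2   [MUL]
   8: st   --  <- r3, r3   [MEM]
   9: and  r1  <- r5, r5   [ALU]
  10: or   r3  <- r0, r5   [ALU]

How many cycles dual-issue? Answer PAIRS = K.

t=0 i0+i1:add blt ; pair
t=1 i2:or ; RAW+WAW r2
t=2 i3+i4:xor add ; pair
t=3 i5+i6:st sub ; pair
t=4 i7:mul ; no-port MUL/MEM
t=5 i8+i9:st and ; pair
t=6 i10:or ; tail

PAIRS = 4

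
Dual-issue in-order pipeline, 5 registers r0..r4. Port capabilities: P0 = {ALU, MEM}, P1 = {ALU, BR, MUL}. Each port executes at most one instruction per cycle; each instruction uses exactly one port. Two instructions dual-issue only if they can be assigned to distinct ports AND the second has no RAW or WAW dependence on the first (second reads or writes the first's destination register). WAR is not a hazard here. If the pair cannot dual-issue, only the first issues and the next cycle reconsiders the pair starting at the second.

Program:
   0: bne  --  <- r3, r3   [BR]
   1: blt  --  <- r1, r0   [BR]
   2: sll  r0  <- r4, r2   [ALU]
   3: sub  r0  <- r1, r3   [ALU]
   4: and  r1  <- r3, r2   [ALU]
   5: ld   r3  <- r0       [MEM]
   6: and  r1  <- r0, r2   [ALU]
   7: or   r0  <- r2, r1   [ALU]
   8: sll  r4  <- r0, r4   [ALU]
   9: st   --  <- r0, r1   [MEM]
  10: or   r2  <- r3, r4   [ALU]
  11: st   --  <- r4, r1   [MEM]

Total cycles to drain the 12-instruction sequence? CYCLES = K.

CYCLES = 7

c0: i0 bne  no-port BR/BR
c1: i1/i2 blt;sll  dual
c2: i3/i4 sub;and  dual
c3: i5/i6 ld;and  dual
c4: i7 or  RAW r0
c5: i8/i9 sll;st  dual
c6: i10/i11 or;st  dual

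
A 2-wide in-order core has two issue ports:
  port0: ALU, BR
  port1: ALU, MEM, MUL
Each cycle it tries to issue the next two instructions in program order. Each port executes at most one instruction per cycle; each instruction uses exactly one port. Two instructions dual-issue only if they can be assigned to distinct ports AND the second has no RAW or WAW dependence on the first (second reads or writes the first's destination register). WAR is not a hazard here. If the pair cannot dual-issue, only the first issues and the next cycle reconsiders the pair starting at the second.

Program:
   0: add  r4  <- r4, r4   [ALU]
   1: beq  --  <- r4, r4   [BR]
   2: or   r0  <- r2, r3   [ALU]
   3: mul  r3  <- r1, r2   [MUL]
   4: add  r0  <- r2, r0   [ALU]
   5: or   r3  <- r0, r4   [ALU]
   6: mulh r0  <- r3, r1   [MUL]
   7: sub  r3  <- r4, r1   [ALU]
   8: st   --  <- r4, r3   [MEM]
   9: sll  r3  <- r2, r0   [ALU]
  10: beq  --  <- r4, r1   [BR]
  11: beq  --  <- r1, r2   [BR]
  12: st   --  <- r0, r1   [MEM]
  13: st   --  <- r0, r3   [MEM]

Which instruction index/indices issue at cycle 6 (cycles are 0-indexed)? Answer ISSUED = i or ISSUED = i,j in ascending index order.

0. add @i0  | RAW r4
1. beq or @i1&i2  | dual
2. mul add @i3&i4  | dual
3. or @i5  | RAW r3
4. mulh sub @i6&i7  | dual
5. st sll @i8&i9  | dual
6. beq @i10  | no-port BR/BR
7. beq st @i11&i12  | dual
8. st @i13  | tail

ISSUED = 10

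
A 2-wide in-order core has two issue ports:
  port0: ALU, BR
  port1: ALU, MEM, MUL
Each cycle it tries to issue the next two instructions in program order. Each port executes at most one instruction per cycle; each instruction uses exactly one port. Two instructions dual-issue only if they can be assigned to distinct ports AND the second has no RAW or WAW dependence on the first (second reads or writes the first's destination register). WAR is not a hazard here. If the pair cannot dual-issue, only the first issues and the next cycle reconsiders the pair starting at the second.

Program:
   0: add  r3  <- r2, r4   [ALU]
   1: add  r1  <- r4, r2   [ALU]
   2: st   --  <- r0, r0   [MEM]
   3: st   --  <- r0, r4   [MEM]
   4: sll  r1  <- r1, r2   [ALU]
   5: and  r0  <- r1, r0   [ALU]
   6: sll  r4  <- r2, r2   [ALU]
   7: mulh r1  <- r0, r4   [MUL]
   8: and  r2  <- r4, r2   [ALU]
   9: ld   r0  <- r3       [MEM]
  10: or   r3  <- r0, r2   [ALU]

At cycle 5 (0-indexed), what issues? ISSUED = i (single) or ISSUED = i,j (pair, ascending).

ISSUED = 9

t=0 i0&i1:add/add ; dual
t=1 i2:st ; no-port MEM/MEM
t=2 i3&i4:st/sll ; dual
t=3 i5&i6:and/sll ; dual
t=4 i7&i8:mulh/and ; dual
t=5 i9:ld ; RAW r0
t=6 i10:or ; tail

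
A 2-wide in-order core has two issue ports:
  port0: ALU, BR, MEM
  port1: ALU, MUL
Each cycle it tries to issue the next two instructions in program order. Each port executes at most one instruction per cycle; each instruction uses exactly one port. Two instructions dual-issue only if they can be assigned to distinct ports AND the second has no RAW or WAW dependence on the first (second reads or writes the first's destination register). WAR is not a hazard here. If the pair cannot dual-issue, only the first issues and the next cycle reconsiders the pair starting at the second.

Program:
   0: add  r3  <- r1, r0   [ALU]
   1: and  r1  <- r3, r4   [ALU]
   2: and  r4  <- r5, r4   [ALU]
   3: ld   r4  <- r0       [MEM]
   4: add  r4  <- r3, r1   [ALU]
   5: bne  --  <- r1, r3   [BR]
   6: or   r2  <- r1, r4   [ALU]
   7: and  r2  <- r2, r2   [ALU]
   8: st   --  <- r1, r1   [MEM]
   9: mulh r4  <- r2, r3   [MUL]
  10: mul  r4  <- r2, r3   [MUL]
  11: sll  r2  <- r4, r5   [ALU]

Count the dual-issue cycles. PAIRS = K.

PAIRS = 3

[0] i0  add  -- RAW r3
[1] i1,i2  and;and  -- dual
[2] i3  ld  -- WAW r4
[3] i4,i5  add;bne  -- dual
[4] i6  or  -- RAW+WAW r2
[5] i7,i8  and;st  -- dual
[6] i9  mulh  -- no-port MUL/MUL
[7] i10  mul  -- RAW r4
[8] i11  sll  -- tail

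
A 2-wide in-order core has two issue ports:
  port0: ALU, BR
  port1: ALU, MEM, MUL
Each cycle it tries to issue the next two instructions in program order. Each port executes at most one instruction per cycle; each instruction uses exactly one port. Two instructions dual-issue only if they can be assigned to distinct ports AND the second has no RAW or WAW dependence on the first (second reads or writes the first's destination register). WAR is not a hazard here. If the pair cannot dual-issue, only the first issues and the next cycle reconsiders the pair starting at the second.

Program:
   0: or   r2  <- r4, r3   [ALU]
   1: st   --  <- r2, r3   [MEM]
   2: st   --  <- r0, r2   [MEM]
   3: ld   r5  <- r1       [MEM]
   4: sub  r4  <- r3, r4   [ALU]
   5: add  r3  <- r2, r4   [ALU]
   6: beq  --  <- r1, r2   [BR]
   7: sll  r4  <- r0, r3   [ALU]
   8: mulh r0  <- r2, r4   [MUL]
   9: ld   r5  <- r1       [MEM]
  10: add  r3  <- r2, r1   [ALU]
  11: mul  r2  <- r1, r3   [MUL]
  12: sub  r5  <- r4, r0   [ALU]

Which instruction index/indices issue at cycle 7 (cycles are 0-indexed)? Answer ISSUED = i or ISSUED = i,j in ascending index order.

ISSUED = 9,10

[0] i0  or.ALU  -- RAW r2
[1] i1  st.MEM  -- no-port MEM/MEM
[2] i2  st.MEM  -- no-port MEM/MEM
[3] i3+i4  ld.MEM/sub.ALU  -- pair
[4] i5+i6  add.ALU/beq.BR  -- pair
[5] i7  sll.ALU  -- RAW r4
[6] i8  mulh.MUL  -- no-port MUL/MEM
[7] i9+i10  ld.MEM/add.ALU  -- pair
[8] i11+i12  mul.MUL/sub.ALU  -- pair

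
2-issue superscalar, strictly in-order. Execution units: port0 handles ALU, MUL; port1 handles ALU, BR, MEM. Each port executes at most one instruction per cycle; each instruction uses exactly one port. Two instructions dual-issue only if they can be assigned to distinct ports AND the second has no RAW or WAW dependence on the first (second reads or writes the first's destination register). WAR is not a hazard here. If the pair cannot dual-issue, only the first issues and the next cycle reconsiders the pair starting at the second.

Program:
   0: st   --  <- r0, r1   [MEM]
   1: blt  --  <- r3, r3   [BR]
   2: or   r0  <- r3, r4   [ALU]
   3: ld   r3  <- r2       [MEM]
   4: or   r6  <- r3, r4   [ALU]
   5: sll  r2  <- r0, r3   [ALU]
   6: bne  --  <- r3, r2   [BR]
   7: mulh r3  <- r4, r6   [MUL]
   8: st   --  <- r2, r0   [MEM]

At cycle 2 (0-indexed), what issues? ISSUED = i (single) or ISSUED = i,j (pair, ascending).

ISSUED = 3

0. st.MEM @i0  | no-port MEM/BR
1. blt.BR or.ALU @i1&i2  | dual
2. ld.MEM @i3  | RAW r3
3. or.ALU sll.ALU @i4&i5  | dual
4. bne.BR mulh.MUL @i6&i7  | dual
5. st.MEM @i8  | tail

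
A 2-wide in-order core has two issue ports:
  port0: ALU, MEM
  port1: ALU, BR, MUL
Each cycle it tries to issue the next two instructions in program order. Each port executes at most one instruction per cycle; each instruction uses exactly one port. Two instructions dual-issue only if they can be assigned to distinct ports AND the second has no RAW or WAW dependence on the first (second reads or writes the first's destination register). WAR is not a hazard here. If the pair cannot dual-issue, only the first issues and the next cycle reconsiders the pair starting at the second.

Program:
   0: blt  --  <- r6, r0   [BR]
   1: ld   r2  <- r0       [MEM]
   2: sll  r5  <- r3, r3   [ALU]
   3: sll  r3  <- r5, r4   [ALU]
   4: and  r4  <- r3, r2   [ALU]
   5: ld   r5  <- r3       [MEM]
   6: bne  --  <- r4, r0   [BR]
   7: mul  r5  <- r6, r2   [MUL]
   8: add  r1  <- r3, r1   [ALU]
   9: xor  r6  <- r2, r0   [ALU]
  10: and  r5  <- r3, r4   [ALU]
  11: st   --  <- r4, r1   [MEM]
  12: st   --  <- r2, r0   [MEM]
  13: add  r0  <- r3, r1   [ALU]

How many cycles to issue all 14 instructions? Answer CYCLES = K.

CYCLES = 9

c0: i0/i1 blt;ld  2-wide
c1: i2 sll  RAW r5
c2: i3 sll  RAW r3
c3: i4/i5 and;ld  2-wide
c4: i6 bne  no-port BR/MUL
c5: i7/i8 mul;add  2-wide
c6: i9/i10 xor;and  2-wide
c7: i11 st  no-port MEM/MEM
c8: i12/i13 st;add  2-wide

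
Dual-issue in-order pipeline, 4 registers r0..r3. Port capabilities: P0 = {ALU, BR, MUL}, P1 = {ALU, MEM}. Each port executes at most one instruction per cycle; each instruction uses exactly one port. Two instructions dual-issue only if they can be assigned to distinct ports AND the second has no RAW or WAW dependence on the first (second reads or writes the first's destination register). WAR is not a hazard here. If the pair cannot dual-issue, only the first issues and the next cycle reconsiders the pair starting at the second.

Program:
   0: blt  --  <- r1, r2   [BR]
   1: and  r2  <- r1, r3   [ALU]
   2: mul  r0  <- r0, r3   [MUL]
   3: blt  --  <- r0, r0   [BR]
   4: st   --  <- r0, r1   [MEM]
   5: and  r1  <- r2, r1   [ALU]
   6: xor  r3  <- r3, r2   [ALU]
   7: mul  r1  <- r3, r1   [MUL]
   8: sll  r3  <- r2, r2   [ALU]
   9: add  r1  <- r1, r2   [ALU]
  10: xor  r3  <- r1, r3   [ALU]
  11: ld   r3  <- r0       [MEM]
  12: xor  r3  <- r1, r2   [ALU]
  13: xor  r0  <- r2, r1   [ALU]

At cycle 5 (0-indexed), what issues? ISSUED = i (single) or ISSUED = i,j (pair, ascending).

#0 head=0: blt/and i0&i1 2-wide
#1 head=2: mul i2 no-port MUL/BR
#2 head=3: blt/st i3&i4 2-wide
#3 head=5: and/xor i5&i6 2-wide
#4 head=7: mul/sll i7&i8 2-wide
#5 head=9: add i9 RAW r1
#6 head=10: xor i10 WAW r3
#7 head=11: ld i11 WAW r3
#8 head=12: xor/xor i12&i13 2-wide

ISSUED = 9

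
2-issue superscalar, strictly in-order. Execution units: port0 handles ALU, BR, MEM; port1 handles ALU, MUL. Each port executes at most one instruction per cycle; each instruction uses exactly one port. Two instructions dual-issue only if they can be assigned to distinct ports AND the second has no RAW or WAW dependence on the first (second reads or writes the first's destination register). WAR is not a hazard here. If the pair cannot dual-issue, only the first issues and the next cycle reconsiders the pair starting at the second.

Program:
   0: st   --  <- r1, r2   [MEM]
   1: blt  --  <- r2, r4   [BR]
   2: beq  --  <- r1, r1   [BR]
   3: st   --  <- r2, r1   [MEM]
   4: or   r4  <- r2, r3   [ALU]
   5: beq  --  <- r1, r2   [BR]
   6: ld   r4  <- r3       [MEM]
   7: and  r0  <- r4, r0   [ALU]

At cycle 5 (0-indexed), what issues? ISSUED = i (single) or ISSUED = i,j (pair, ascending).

ISSUED = 6

c0: i0 st.MEM  no-port MEM/BR
c1: i1 blt.BR  no-port BR/BR
c2: i2 beq.BR  no-port BR/MEM
c3: i3,i4 st.MEM+or.ALU  pair
c4: i5 beq.BR  no-port BR/MEM
c5: i6 ld.MEM  RAW r4
c6: i7 and.ALU  tail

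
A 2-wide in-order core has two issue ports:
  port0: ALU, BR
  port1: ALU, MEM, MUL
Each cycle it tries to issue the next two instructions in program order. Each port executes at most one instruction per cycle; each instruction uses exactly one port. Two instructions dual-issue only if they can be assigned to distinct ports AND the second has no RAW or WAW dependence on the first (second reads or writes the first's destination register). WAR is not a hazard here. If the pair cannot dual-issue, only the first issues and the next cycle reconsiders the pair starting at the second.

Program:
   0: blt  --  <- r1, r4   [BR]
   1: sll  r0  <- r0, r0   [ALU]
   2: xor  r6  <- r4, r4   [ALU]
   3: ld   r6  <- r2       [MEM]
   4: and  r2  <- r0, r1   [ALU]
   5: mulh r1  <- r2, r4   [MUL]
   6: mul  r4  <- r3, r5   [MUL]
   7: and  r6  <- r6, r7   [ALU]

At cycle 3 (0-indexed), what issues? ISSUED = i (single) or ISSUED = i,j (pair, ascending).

ISSUED = 5

t=0 i0/i1:blt/sll ; 2-wide
t=1 i2:xor ; WAW r6
t=2 i3/i4:ld/and ; 2-wide
t=3 i5:mulh ; no-port MUL/MUL
t=4 i6/i7:mul/and ; 2-wide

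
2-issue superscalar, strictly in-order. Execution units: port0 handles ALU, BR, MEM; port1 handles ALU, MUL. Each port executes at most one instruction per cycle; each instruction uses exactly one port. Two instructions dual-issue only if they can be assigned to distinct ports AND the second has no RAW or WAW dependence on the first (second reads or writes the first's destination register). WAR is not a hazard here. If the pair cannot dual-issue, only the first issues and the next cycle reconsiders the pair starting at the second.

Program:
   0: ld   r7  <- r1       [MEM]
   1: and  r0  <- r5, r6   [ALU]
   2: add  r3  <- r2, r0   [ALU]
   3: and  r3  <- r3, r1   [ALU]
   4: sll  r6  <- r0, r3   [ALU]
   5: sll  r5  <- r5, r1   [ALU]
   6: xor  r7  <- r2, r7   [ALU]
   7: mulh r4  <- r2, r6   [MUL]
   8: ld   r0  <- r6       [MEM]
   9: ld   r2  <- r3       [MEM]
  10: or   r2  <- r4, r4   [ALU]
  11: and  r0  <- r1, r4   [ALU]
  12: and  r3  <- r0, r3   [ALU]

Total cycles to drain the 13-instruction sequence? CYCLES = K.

0. ld.MEM and.ALU @i0,i1  | dual
1. add.ALU @i2  | RAW+WAW r3
2. and.ALU @i3  | RAW r3
3. sll.ALU sll.ALU @i4,i5  | dual
4. xor.ALU mulh.MUL @i6,i7  | dual
5. ld.MEM @i8  | no-port MEM/MEM
6. ld.MEM @i9  | WAW r2
7. or.ALU and.ALU @i10,i11  | dual
8. and.ALU @i12  | tail

CYCLES = 9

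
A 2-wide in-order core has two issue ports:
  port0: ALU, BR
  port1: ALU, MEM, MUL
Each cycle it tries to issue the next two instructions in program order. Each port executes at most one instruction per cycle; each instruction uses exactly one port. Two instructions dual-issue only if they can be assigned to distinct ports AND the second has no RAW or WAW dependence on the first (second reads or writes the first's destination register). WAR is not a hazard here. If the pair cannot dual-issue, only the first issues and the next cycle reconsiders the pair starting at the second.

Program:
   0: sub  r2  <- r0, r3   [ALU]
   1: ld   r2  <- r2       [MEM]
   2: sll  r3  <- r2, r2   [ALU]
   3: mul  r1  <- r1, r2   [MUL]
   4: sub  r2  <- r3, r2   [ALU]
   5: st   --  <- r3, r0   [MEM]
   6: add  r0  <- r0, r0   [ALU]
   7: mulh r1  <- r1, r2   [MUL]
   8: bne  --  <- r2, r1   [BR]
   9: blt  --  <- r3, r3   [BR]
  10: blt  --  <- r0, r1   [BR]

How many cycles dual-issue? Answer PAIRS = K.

PAIRS = 3

t=0 i0:sub ; RAW+WAW r2
t=1 i1:ld ; RAW r2
t=2 i2,i3:sll mul ; dual
t=3 i4,i5:sub st ; dual
t=4 i6,i7:add mulh ; dual
t=5 i8:bne ; no-port BR/BR
t=6 i9:blt ; no-port BR/BR
t=7 i10:blt ; tail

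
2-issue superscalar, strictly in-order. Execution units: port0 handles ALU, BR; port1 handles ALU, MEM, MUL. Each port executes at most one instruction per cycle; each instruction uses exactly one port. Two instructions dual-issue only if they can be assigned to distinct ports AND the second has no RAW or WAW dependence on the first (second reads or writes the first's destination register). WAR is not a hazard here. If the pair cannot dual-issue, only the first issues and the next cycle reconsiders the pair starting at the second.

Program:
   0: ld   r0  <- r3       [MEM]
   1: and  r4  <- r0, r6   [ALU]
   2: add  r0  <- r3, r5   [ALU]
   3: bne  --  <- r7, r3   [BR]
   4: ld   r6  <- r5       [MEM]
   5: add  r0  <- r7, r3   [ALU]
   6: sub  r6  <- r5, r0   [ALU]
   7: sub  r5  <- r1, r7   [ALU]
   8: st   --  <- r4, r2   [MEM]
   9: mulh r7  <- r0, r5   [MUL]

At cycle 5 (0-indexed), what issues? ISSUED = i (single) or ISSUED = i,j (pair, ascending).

c0: i0 ld  RAW r0
c1: i1/i2 and/add  pair
c2: i3/i4 bne/ld  pair
c3: i5 add  RAW r0
c4: i6/i7 sub/sub  pair
c5: i8 st  no-port MEM/MUL
c6: i9 mulh  tail

ISSUED = 8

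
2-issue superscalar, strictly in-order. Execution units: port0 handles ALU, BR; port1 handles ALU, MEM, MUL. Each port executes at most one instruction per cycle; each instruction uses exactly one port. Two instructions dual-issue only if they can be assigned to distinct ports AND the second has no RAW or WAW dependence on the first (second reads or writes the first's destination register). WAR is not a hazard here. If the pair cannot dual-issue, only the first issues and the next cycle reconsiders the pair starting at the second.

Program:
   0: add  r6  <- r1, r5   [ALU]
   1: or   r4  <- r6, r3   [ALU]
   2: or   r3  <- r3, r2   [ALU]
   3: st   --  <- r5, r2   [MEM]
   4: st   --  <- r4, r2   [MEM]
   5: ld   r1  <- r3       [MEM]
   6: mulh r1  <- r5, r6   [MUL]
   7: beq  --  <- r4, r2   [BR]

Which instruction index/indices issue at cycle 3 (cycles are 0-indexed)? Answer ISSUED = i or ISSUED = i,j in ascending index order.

ISSUED = 4

c0: i0 add  RAW r6
c1: i1+i2 or or  dual
c2: i3 st  no-port MEM/MEM
c3: i4 st  no-port MEM/MEM
c4: i5 ld  no-port MEM/MUL
c5: i6+i7 mulh beq  dual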